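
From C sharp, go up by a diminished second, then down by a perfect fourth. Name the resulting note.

Ab

A diminished second up from C# is Db (letter D, 0 semitones up).
A perfect fourth down from Db is Ab (letter A, 5 semitones down).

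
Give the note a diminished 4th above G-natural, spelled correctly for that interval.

Cb

A fourth above G lands on the letter C.
A diminished fourth spans 4 semitones, so G moves to pitch class 11. On the letter C that is Cb.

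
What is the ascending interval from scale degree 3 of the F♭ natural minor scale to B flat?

Scale degree 3 of Fb natural minor is Abb.
Abb up to Bb: letters A→B make it a second; 3 semitones makes it augmented.

augmented second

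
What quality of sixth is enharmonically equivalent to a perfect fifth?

diminished

A perfect fifth spans 7 semitones.
A sixth spanning 7 semitones is diminished (the major sixth is 9).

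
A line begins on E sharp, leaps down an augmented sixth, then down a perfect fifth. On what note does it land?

C

An augmented sixth down from E# is G (letter G, 10 semitones down).
A perfect fifth down from G is C (letter C, 7 semitones down).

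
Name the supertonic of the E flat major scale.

Degree 2 takes the letter 1 step above E, which is F.
In major, degree 2 sits 2 semitones above the tonic. Eb + 2 semitones is pitch class 5, spelled on F as F.

F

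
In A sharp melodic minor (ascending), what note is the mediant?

C#

Degree 3 takes the letter 2 steps above A, which is C.
In melodic minor (ascending), degree 3 sits 3 semitones above the tonic. A# + 3 semitones is pitch class 1, spelled on C as C#.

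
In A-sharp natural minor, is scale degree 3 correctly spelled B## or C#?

Each scale degree takes a distinct letter name. Degree 3 of a scale on A must use the letter C.
C# and B## are enharmonically the same pitch, but only C# uses the letter C, so it is the correct spelling here.

C#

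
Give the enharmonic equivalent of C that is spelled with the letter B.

B#

C is pitch class 0. The letter B alone is pitch class 11.
To reach pitch class 0 from B requires an offset of +1 semitone, i.e. sharp: B#.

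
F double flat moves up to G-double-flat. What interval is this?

Counting letters F–G gives a second.
Fbb→Gbb = 2 semitones, exactly the major second.

major second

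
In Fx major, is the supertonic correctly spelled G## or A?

G##

Each scale degree takes a distinct letter name. Degree 2 of a scale on F must use the letter G.
G## and A are enharmonically the same pitch, but only G## uses the letter G, so it is the correct spelling here.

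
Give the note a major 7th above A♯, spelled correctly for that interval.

G##

A seventh above A lands on the letter G.
A major seventh spans 11 semitones, so A# moves to pitch class 9. On the letter G that is G##.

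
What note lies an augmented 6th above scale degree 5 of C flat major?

E

Scale degree 5 of Cb major is Gb.
An augmented sixth (10 semitones) above Gb lands on the letter E, giving E.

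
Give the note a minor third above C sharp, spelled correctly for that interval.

C up a major third is E, so the target letter is E.
From C#, a minor third is 3 semitones up: E.

E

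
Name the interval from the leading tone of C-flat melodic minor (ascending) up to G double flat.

The leading tone of Cb melodic minor (ascending) is Bb.
Bb up to Gbb: letters B→G make it a sixth; 7 semitones makes it diminished.

diminished sixth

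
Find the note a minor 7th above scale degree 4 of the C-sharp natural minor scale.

E

Scale degree 4 of C# natural minor is F#.
A minor seventh (10 semitones) above F# lands on the letter E, giving E.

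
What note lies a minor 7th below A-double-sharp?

A down a major seventh is Bb, so the target letter is B.
From A##, a minor seventh is 10 semitones down: B##.

B##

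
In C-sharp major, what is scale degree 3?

Degree 3 takes the letter 2 steps above C, which is E.
In major, degree 3 sits 4 semitones above the tonic. C# + 4 semitones is pitch class 5, spelled on E as E#.

E#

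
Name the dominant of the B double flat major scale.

Degree 5 takes the letter 4 steps above B, which is F.
In major, degree 5 sits 7 semitones above the tonic. Bbb + 7 semitones is pitch class 4, spelled on F as Fb.

Fb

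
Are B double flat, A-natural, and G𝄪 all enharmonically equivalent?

Yes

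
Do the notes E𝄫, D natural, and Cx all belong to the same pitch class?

Yes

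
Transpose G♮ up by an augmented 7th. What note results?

F##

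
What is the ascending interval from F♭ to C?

The letter names run F→C, a span of 4 letter steps, so the interval is some kind of fifth.
Fb to C is 8 semitones. A perfect fifth is 7, so 8 makes it augmented.

augmented fifth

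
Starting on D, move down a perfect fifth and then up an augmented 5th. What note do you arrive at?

A perfect fifth down from D is G (letter G, 7 semitones down).
An augmented fifth up from G is D# (letter D, 8 semitones up).

D#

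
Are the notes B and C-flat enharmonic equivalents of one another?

Yes

B is pitch class 11; Cb is pitch class 11.
All spellings map to pitch class 11, so they are enharmonically equivalent.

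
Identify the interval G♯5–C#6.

perfect fourth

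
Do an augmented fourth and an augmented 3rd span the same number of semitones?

An augmented fourth spans 6 semitones; an augmented third spans 5.
The spans differ, so they are not enharmonic equivalents.

No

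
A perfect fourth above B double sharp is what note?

E##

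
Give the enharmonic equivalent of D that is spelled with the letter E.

Plain E sits 2 semitones above D, so on the letter E the same pitch needs a double flat: Ebb.

Ebb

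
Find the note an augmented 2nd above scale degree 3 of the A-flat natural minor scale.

D

Scale degree 3 of Ab natural minor is Cb.
An augmented second (3 semitones) above Cb lands on the letter D, giving D.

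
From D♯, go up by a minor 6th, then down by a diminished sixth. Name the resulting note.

D##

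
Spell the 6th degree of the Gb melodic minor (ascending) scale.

Eb

The Gb melodic minor (ascending) scale runs Gb Ab Bbb Cb Db Eb F.
Degree 6 is Eb.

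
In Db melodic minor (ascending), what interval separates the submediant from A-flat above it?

The submediant of Db melodic minor (ascending) is Bb.
Bb up to Ab: letters B→A make it a seventh; 10 semitones makes it minor.

minor seventh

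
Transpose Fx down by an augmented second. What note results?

F down a major second is Eb, so the target letter is E.
From F##, an augmented second is 3 semitones down: E.

E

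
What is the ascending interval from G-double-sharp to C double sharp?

The letter names run G→C, a span of 3 letter steps, so the interval is some kind of fourth.
G## to C## is 5 semitones. A perfect fourth is 5, so 5 makes it perfect.

perfect fourth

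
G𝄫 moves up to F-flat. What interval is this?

The letter names run G→F, a span of 6 letter steps, so the interval is some kind of seventh.
Gbb to Fb is 11 semitones. A major seventh is 11, so 11 makes it major.

major seventh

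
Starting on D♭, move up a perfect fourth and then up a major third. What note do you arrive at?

Bb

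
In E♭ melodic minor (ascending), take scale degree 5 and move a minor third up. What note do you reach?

Db

Scale degree 5 of Eb melodic minor (ascending) is Bb.
A minor third (3 semitones) above Bb lands on the letter D, giving Db.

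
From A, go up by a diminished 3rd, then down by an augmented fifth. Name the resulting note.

A diminished third up from A is Cb (letter C, 2 semitones up).
An augmented fifth down from Cb is Fbb (letter F, 8 semitones down).

Fbb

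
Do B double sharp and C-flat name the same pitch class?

No

B## is pitch class 1; Cb is pitch class 11.
The pitch classes differ (1 vs. 11), so they are not enharmonic equivalents.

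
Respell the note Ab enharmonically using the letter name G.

G#

Ab is pitch class 8. The letter G alone is pitch class 7.
To reach pitch class 8 from G requires an offset of +1 semitone, i.e. sharp: G#.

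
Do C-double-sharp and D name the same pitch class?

C## = pitch class 2 and D = pitch class 2 — the same pitch class, so they are enharmonic equivalents.

Yes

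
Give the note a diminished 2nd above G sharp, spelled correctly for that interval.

Ab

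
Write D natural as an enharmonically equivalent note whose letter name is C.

C##

D is pitch class 2. The letter C alone is pitch class 0.
To reach pitch class 2 from C requires an offset of +2 semitones, i.e. double sharp: C##.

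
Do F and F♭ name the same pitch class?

No

Two spellings are enharmonically equivalent only if they share a pitch class.
Here F → 5, Fb → 4; 4 ≠ 5, so they are not.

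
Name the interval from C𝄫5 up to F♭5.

Counting letters C–D–E–F gives a fourth.
Cbb→Fb = 6 semitones, 1 wider than the perfect fourth (5), so augmented.

augmented fourth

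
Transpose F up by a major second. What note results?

G

F up a major second is G, so the target letter is G.
From F, a major second is 2 semitones up: G.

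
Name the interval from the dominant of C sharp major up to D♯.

perfect fifth

The dominant of C# major is G#.
G# up to D#: letters G→D make it a fifth; 7 semitones makes it perfect.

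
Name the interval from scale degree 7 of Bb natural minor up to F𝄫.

Scale degree 7 of Bb natural minor is Ab.
Ab up to Fbb: letters A→F make it a sixth; 7 semitones makes it diminished.

diminished sixth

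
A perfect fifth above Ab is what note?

A up a perfect fifth is E, so the target letter is E.
From Ab, a perfect fifth is 7 semitones up: Eb.

Eb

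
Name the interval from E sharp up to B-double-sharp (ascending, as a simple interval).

augmented fifth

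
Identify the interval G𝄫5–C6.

The letter names run G→C, a span of 3 letter steps, so the interval is some kind of fourth.
Gbb to C is 7 semitones. A perfect fourth is 5, so 7 makes it doubly augmented.

doubly augmented fourth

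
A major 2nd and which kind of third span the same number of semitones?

diminished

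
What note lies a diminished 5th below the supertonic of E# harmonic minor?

B##

The supertonic of E# harmonic minor is F##.
A diminished fifth (6 semitones) below F## lands on the letter B, giving B##.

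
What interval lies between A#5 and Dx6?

augmented fourth

The letter names run A→D, a span of 3 letter steps, so the interval is some kind of fourth.
A# to D## is 6 semitones. A perfect fourth is 5, so 6 makes it augmented.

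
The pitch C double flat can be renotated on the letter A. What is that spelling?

A#

Plain A sits 1 semitone below Cbb, so on the letter A the same pitch needs a sharp: A#.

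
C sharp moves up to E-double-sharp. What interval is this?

Counting letters C–D–E gives a third.
C#→E## = 5 semitones, 1 wider than the major third (4), so augmented.

augmented third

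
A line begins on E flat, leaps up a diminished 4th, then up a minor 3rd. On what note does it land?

A diminished fourth up from Eb is Abb (letter A, 4 semitones up).
A minor third up from Abb is Cbb (letter C, 3 semitones up).

Cbb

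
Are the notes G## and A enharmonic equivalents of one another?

G## is pitch class 9; A is pitch class 9.
All spellings map to pitch class 9, so they are enharmonically equivalent.

Yes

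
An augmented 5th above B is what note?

F##

B up a perfect fifth is F#, so the target letter is F.
From B, an augmented fifth is 8 semitones up: F##.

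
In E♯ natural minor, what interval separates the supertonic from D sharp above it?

The supertonic of E# natural minor is F##.
F## up to D#: letters F→D make it a sixth; 8 semitones makes it minor.

minor sixth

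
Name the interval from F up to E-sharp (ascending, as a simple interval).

Counting letters F–G–A–B–C–D–E gives a seventh.
F→E# = 12 semitones, 1 wider than the major seventh (11), so augmented.

augmented seventh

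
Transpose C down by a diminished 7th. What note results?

D#

A seventh below C lands on the letter D.
A diminished seventh spans 9 semitones, so C moves to pitch class 3. On the letter D that is D#.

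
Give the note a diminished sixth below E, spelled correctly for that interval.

G##

E down a major sixth is G, so the target letter is G.
From E, a diminished sixth is 7 semitones down: G##.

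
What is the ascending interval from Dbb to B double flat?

Counting letters D–E–F–G–A–B gives a sixth.
Dbb→Bbb = 9 semitones, exactly the major sixth.

major sixth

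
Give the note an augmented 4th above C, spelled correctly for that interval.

F#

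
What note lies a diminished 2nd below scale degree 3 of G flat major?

Scale degree 3 of Gb major is Bb.
A diminished second (0 semitones) below Bb lands on the letter A, giving A#.

A#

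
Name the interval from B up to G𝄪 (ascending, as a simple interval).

Counting letters B–C–D–E–F–G gives a sixth.
B→G## = 10 semitones, 1 wider than the major sixth (9), so augmented.

augmented sixth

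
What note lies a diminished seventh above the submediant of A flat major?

Ebb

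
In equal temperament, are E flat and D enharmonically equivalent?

No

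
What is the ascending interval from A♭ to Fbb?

diminished sixth

Counting letters A–B–C–D–E–F gives a sixth.
Ab→Fbb = 7 semitones, 2 narrower than the major sixth (9), so diminished.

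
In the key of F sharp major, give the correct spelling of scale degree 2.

The F# major scale runs F# G# A# B C# D# E#.
Degree 2 is G#.

G#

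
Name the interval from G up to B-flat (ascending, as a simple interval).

minor third

Counting letters G–A–B gives a third.
G→Bb = 3 semitones, 1 narrower than the major third (4), so minor.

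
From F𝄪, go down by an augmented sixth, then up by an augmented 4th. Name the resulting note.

D#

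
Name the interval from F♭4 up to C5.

augmented fifth

The letter names run F→C, a span of 4 letter steps, so the interval is some kind of fifth.
Fb to C is 8 semitones. A perfect fifth is 7, so 8 makes it augmented.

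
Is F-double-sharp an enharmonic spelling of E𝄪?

F## is pitch class 7; E## is pitch class 6.
The pitch classes differ (7 vs. 6), so they are not enharmonic equivalents.

No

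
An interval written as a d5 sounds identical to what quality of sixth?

A diminished fifth spans 6 semitones.
A sixth spanning 6 semitones is doubly diminished (the major sixth is 9).

doubly diminished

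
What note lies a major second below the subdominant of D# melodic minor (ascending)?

F#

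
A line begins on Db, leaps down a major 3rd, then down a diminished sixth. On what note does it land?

D

A major third down from Db is Bbb (letter B, 4 semitones down).
A diminished sixth down from Bbb is D (letter D, 7 semitones down).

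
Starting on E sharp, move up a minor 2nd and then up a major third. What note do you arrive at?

A#

A minor second up from E# is F# (letter F, 1 semitone up).
A major third up from F# is A# (letter A, 4 semitones up).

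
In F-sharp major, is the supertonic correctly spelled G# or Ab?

G#

Each scale degree takes a distinct letter name. Degree 2 of a scale on F must use the letter G.
G# and Ab are enharmonically the same pitch, but only G# uses the letter G, so it is the correct spelling here.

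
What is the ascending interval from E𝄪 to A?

doubly diminished fourth

Counting letters E–F–G–A gives a fourth.
E##→A = 3 semitones, 2 narrower than the perfect fourth (5), so doubly diminished.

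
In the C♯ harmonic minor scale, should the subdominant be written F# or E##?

Each scale degree takes a distinct letter name. Degree 4 of a scale on C must use the letter F.
F# and E## are enharmonically the same pitch, but only F# uses the letter F, so it is the correct spelling here.

F#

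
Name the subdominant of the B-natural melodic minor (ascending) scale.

The B melodic minor (ascending) scale runs B C# D E F# G# A#.
Degree 4 is E.

E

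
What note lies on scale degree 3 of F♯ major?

Degree 3 takes the letter 2 steps above F, which is A.
In major, degree 3 sits 4 semitones above the tonic. F# + 4 semitones is pitch class 10, spelled on A as A#.

A#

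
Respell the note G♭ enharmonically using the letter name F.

F#

Plain F sits 1 semitone below Gb, so on the letter F the same pitch needs a sharp: F#.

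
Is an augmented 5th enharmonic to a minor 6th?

Yes

An augmented fifth spans 8 semitones; a minor sixth spans 8.
They are enharmonically equivalent.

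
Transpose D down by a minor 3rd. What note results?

B

A third below D lands on the letter B.
A minor third spans 3 semitones, so D moves to pitch class 11. On the letter B that is B.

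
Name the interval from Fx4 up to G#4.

minor second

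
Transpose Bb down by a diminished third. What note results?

B down a major third is G, so the target letter is G.
From Bb, a diminished third is 2 semitones down: G#.

G#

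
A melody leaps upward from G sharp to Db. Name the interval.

doubly diminished fifth

Counting letters G–A–B–C–D gives a fifth.
G#→Db = 5 semitones, 2 narrower than the perfect fifth (7), so doubly diminished.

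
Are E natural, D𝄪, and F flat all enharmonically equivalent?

Yes

E = pitch class 4 and D## = pitch class 4 and Fb = pitch class 4 — the same pitch class, so they are enharmonic equivalents.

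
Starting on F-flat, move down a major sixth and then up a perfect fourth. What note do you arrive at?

A major sixth down from Fb is Abb (letter A, 9 semitones down).
A perfect fourth up from Abb is Dbb (letter D, 5 semitones up).

Dbb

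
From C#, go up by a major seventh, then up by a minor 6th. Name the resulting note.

G#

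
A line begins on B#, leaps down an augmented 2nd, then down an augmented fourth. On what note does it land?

Eb

An augmented second down from B# is A (letter A, 3 semitones down).
An augmented fourth down from A is Eb (letter E, 6 semitones down).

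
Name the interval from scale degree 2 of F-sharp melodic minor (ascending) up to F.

diminished seventh

Scale degree 2 of F# melodic minor (ascending) is G#.
G# up to F: letters G→F make it a seventh; 9 semitones makes it diminished.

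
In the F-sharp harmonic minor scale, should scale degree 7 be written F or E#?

Each scale degree takes a distinct letter name. Degree 7 of a scale on F must use the letter E.
E# and F are enharmonically the same pitch, but only E# uses the letter E, so it is the correct spelling here.

E#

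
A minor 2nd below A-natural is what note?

A second below A lands on the letter G.
A minor second spans 1 semitone, so A moves to pitch class 8. On the letter G that is G#.

G#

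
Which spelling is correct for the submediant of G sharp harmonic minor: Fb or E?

Each scale degree takes a distinct letter name. Degree 6 of a scale on G must use the letter E.
E and Fb are enharmonically the same pitch, but only E uses the letter E, so it is the correct spelling here.

E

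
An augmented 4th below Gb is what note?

A fourth below G lands on the letter D.
An augmented fourth spans 6 semitones, so Gb moves to pitch class 0. On the letter D that is Dbb.

Dbb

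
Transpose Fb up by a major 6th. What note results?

F up a major sixth is D, so the target letter is D.
From Fb, a major sixth is 9 semitones up: Db.

Db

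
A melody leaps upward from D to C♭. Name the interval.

The letter names run D→C, a span of 6 letter steps, so the interval is some kind of seventh.
D to Cb is 9 semitones. A major seventh is 11, so 9 makes it diminished.

diminished seventh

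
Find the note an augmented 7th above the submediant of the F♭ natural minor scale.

The submediant of Fb natural minor is Dbb.
An augmented seventh (12 semitones) above Dbb lands on the letter C, giving C.

C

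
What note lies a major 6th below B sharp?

A sixth below B lands on the letter D.
A major sixth spans 9 semitones, so B# moves to pitch class 3. On the letter D that is D#.

D#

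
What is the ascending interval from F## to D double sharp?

Counting letters F–G–A–B–C–D gives a sixth.
F##→D## = 9 semitones, exactly the major sixth.

major sixth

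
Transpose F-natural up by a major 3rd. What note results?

A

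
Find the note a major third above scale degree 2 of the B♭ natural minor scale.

E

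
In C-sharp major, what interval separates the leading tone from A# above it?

minor seventh

The leading tone of C# major is B#.
B# up to A#: letters B→A make it a seventh; 10 semitones makes it minor.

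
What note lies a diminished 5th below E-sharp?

A##

E down a perfect fifth is A, so the target letter is A.
From E#, a diminished fifth is 6 semitones down: A##.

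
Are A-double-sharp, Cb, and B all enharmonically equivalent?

A## = pitch class 11 and Cb = pitch class 11 and B = pitch class 11 — the same pitch class, so they are enharmonic equivalents.

Yes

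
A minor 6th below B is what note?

A sixth below B lands on the letter D.
A minor sixth spans 8 semitones, so B moves to pitch class 3. On the letter D that is D#.

D#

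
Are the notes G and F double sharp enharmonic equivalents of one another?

Yes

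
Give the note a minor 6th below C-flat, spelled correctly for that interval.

Eb

C down a major sixth is Eb, so the target letter is E.
From Cb, a minor sixth is 8 semitones down: Eb.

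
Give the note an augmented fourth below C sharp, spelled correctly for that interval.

A fourth below C lands on the letter G.
An augmented fourth spans 6 semitones, so C# moves to pitch class 7. On the letter G that is G.

G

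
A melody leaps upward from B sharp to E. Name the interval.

diminished fourth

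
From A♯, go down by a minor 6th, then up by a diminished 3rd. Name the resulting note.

E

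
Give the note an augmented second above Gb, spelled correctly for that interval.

G up a major second is A, so the target letter is A.
From Gb, an augmented second is 3 semitones up: A.

A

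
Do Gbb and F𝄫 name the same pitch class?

Gbb is pitch class 5; Fbb is pitch class 3.
The pitch classes differ (5 vs. 3), so they are not enharmonic equivalents.

No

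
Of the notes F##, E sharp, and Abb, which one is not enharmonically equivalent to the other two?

In 12-tone equal temperament, enharmonic equivalents share a pitch class. F## is pitch class 7; E# is pitch class 5; Abb is pitch class 7.
F## and Abb share pitch class 7, while E# is pitch class 5.

E#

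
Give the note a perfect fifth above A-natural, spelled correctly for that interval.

A fifth above A lands on the letter E.
A perfect fifth spans 7 semitones, so A moves to pitch class 4. On the letter E that is E.

E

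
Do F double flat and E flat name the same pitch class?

Fbb = pitch class 3 and Eb = pitch class 3 — the same pitch class, so they are enharmonic equivalents.

Yes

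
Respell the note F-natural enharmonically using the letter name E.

E#

Plain E sits 1 semitone below F, so on the letter E the same pitch needs a sharp: E#.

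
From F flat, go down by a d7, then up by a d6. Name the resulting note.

A diminished seventh down from Fb is G (letter G, 9 semitones down).
A diminished sixth up from G is Ebb (letter E, 7 semitones up).

Ebb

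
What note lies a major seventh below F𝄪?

A seventh below F lands on the letter G.
A major seventh spans 11 semitones, so F## moves to pitch class 8. On the letter G that is G#.

G#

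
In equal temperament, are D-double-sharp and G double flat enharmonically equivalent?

D## is pitch class 4; Gbb is pitch class 5.
The pitch classes differ (4 vs. 5), so they are not enharmonic equivalents.

No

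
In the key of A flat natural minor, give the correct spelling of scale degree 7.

Gb

The Ab natural minor scale runs Ab Bb Cb Db Eb Fb Gb.
Degree 7 is Gb.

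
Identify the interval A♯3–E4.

diminished fifth

Counting letters A–B–C–D–E gives a fifth.
A#→E = 6 semitones, 1 narrower than the perfect fifth (7), so diminished.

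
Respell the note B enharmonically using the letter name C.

B is pitch class 11. The letter C alone is pitch class 0.
To reach pitch class 11 from C requires an offset of -1 semitone, i.e. flat: Cb.

Cb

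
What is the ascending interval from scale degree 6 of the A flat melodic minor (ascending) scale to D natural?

Scale degree 6 of Ab melodic minor (ascending) is F.
F up to D: letters F→D make it a sixth; 9 semitones makes it major.

major sixth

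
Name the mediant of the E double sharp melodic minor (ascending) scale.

G##

Degree 3 takes the letter 2 steps above E, which is G.
In melodic minor (ascending), degree 3 sits 3 semitones above the tonic. E## + 3 semitones is pitch class 9, spelled on G as G##.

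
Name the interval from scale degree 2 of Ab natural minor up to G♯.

augmented sixth

Scale degree 2 of Ab natural minor is Bb.
Bb up to G#: letters B→G make it a sixth; 10 semitones makes it augmented.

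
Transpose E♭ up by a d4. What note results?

E up a perfect fourth is A, so the target letter is A.
From Eb, a diminished fourth is 4 semitones up: Abb.

Abb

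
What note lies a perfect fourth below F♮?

F down a perfect fourth is C, so the target letter is C.
From F, a perfect fourth is 5 semitones down: C.

C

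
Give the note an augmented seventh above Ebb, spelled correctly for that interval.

E up a major seventh is D#, so the target letter is D.
From Ebb, an augmented seventh is 12 semitones up: D.

D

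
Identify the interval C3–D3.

major second

Counting letters C–D gives a second.
C→D = 2 semitones, exactly the major second.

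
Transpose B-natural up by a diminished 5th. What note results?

A fifth above B lands on the letter F.
A diminished fifth spans 6 semitones, so B moves to pitch class 5. On the letter F that is F.

F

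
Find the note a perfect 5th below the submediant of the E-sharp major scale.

The submediant of E# major is C##.
A perfect fifth (7 semitones) below C## lands on the letter F, giving F##.

F##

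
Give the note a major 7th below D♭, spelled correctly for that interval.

D down a major seventh is Eb, so the target letter is E.
From Db, a major seventh is 11 semitones down: Ebb.

Ebb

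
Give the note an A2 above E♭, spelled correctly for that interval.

A second above E lands on the letter F.
An augmented second spans 3 semitones, so Eb moves to pitch class 6. On the letter F that is F#.

F#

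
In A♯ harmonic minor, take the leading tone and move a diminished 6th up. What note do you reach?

E

The leading tone of A# harmonic minor is G##.
A diminished sixth (7 semitones) above G## lands on the letter E, giving E.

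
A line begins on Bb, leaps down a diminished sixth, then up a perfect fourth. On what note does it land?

A diminished sixth down from Bb is D# (letter D, 7 semitones down).
A perfect fourth up from D# is G# (letter G, 5 semitones up).

G#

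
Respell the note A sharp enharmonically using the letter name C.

Cbb

Plain C sits 2 semitones above A#, so on the letter C the same pitch needs a double flat: Cbb.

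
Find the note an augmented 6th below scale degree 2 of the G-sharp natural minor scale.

Scale degree 2 of G# natural minor is A#.
An augmented sixth (10 semitones) below A# lands on the letter C, giving C.

C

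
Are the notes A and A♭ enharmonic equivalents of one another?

No

Two spellings are enharmonically equivalent only if they share a pitch class.
Here A → 9, Ab → 8; 8 ≠ 9, so they are not.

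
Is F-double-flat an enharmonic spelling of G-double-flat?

Two spellings are enharmonically equivalent only if they share a pitch class.
Here Fbb → 3, Gbb → 5; 3 ≠ 5, so they are not.

No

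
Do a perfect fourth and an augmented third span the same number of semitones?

A perfect fourth spans 5 semitones; an augmented third spans 5.
They are enharmonically equivalent.

Yes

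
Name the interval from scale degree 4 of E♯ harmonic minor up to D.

diminished fourth

Scale degree 4 of E# harmonic minor is A#.
A# up to D: letters A→D make it a fourth; 4 semitones makes it diminished.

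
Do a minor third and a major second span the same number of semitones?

A minor third spans 3 semitones; a major second spans 2.
The spans differ, so they are not enharmonic equivalents.

No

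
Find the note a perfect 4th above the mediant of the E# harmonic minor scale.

C#

The mediant of E# harmonic minor is G#.
A perfect fourth (5 semitones) above G# lands on the letter C, giving C#.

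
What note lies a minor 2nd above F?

A second above F lands on the letter G.
A minor second spans 1 semitone, so F moves to pitch class 6. On the letter G that is Gb.

Gb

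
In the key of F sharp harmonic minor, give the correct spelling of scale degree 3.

Degree 3 takes the letter 2 steps above F, which is A.
In harmonic minor, degree 3 sits 3 semitones above the tonic. F# + 3 semitones is pitch class 9, spelled on A as A.

A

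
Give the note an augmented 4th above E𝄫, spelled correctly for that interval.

E up a perfect fourth is A, so the target letter is A.
From Ebb, an augmented fourth is 6 semitones up: Ab.

Ab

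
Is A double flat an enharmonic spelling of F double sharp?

Yes

Abb = pitch class 7 and F## = pitch class 7 — the same pitch class, so they are enharmonic equivalents.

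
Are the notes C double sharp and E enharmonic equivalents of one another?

Two spellings are enharmonically equivalent only if they share a pitch class.
Here C## → 2, E → 4; 2 ≠ 4, so they are not.

No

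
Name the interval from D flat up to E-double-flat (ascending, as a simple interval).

minor second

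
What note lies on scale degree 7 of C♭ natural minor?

The Cb natural minor scale runs Cb Db Ebb Fb Gb Abb Bbb.
Degree 7 is Bbb.

Bbb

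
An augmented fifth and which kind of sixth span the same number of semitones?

An augmented fifth spans 8 semitones.
A sixth spanning 8 semitones is minor (the major sixth is 9).

minor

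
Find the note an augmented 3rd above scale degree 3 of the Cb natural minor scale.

G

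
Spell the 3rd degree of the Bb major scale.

The Bb major scale runs Bb C D Eb F G A.
Degree 3 is D.

D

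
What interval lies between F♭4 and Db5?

major sixth

Counting letters F–G–A–B–C–D gives a sixth.
Fb→Db = 9 semitones, exactly the major sixth.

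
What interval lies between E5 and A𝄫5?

Counting letters E–F–G–A gives a fourth.
E→Abb = 3 semitones, 2 narrower than the perfect fourth (5), so doubly diminished.

doubly diminished fourth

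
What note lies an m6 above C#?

A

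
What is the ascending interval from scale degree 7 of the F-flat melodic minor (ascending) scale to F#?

augmented second

Scale degree 7 of Fb melodic minor (ascending) is Eb.
Eb up to F#: letters E→F make it a second; 3 semitones makes it augmented.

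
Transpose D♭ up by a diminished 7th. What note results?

D up a major seventh is C#, so the target letter is C.
From Db, a diminished seventh is 9 semitones up: Cbb.

Cbb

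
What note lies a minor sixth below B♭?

D

B down a major sixth is D, so the target letter is D.
From Bb, a minor sixth is 8 semitones down: D.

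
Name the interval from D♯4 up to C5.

Counting letters D–E–F–G–A–B–C gives a seventh.
D#→C = 9 semitones, 2 narrower than the major seventh (11), so diminished.

diminished seventh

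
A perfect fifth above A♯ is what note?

A up a perfect fifth is E, so the target letter is E.
From A#, a perfect fifth is 7 semitones up: E#.

E#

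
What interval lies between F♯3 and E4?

Counting letters F–G–A–B–C–D–E gives a seventh.
F#→E = 10 semitones, 1 narrower than the major seventh (11), so minor.

minor seventh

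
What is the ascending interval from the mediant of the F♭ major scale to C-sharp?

augmented third

The mediant of Fb major is Ab.
Ab up to C#: letters A→C make it a third; 5 semitones makes it augmented.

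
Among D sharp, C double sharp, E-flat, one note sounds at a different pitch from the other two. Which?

C##

In 12-tone equal temperament, enharmonic equivalents share a pitch class. D# is pitch class 3; C## is pitch class 2; Eb is pitch class 3.
D# and Eb share pitch class 3, while C## is pitch class 2.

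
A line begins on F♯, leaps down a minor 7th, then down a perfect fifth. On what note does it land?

A minor seventh down from F# is G# (letter G, 10 semitones down).
A perfect fifth down from G# is C# (letter C, 7 semitones down).

C#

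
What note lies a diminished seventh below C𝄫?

A seventh below C lands on the letter D.
A diminished seventh spans 9 semitones, so Cbb moves to pitch class 1. On the letter D that is Db.

Db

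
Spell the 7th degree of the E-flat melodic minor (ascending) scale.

D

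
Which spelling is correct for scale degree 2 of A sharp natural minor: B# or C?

B#

Each scale degree takes a distinct letter name. Degree 2 of a scale on A must use the letter B.
B# and C are enharmonically the same pitch, but only B# uses the letter B, so it is the correct spelling here.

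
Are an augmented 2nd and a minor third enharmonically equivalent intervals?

Yes

An augmented second spans 3 semitones; a minor third spans 3.
They are enharmonically equivalent.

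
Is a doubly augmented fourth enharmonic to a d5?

No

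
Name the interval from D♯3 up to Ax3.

augmented fifth

The letter names run D→A, a span of 4 letter steps, so the interval is some kind of fifth.
D# to A## is 8 semitones. A perfect fifth is 7, so 8 makes it augmented.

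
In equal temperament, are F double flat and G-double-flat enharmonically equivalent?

No

Two spellings are enharmonically equivalent only if they share a pitch class.
Here Fbb → 3, Gbb → 5; 3 ≠ 5, so they are not.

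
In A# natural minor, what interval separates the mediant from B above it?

The mediant of A# natural minor is C#.
C# up to B: letters C→B make it a seventh; 10 semitones makes it minor.

minor seventh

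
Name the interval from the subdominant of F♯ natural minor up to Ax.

augmented seventh

The subdominant of F# natural minor is B.
B up to A##: letters B→A make it a seventh; 12 semitones makes it augmented.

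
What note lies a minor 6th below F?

A

F down a major sixth is Ab, so the target letter is A.
From F, a minor sixth is 8 semitones down: A.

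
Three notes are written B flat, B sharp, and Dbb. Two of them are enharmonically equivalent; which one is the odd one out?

Bb

In 12-tone equal temperament, enharmonic equivalents share a pitch class. Bb is pitch class 10; B# is pitch class 0; Dbb is pitch class 0.
B# and Dbb share pitch class 0, while Bb is pitch class 10.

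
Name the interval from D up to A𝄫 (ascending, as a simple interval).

doubly diminished fifth

The letter names run D→A, a span of 4 letter steps, so the interval is some kind of fifth.
D to Abb is 5 semitones. A perfect fifth is 7, so 5 makes it doubly diminished.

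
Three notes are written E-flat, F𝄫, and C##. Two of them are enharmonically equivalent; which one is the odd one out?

In 12-tone equal temperament, enharmonic equivalents share a pitch class. Eb is pitch class 3; Fbb is pitch class 3; C## is pitch class 2.
Eb and Fbb share pitch class 3, while C## is pitch class 2.

C##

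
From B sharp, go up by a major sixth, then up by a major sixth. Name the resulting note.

E##

A major sixth up from B# is G## (letter G, 9 semitones up).
A major sixth up from G## is E## (letter E, 9 semitones up).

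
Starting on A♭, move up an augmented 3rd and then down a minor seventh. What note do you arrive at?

An augmented third up from Ab is C# (letter C, 5 semitones up).
A minor seventh down from C# is D# (letter D, 10 semitones down).

D#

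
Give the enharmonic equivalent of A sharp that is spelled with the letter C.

A# is pitch class 10. The letter C alone is pitch class 0.
To reach pitch class 10 from C requires an offset of -2 semitones, i.e. double flat: Cbb.

Cbb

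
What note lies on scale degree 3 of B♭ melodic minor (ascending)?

The Bb melodic minor (ascending) scale runs Bb C Db Eb F G A.
Degree 3 is Db.

Db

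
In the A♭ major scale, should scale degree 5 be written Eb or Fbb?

Each scale degree takes a distinct letter name. Degree 5 of a scale on A must use the letter E.
Eb and Fbb are enharmonically the same pitch, but only Eb uses the letter E, so it is the correct spelling here.

Eb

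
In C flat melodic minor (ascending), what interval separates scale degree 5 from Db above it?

perfect fifth

Scale degree 5 of Cb melodic minor (ascending) is Gb.
Gb up to Db: letters G→D make it a fifth; 7 semitones makes it perfect.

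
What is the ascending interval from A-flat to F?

major sixth

The letter names run A→F, a span of 5 letter steps, so the interval is some kind of sixth.
Ab to F is 9 semitones. A major sixth is 9, so 9 makes it major.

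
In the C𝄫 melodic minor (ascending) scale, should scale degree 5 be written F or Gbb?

Each scale degree takes a distinct letter name. Degree 5 of a scale on C must use the letter G.
Gbb and F are enharmonically the same pitch, but only Gbb uses the letter G, so it is the correct spelling here.

Gbb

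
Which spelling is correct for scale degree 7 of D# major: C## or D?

Each scale degree takes a distinct letter name. Degree 7 of a scale on D must use the letter C.
C## and D are enharmonically the same pitch, but only C## uses the letter C, so it is the correct spelling here.

C##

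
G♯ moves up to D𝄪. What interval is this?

The letter names run G→D, a span of 4 letter steps, so the interval is some kind of fifth.
G# to D## is 8 semitones. A perfect fifth is 7, so 8 makes it augmented.

augmented fifth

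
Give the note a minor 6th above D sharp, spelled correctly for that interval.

A sixth above D lands on the letter B.
A minor sixth spans 8 semitones, so D# moves to pitch class 11. On the letter B that is B.

B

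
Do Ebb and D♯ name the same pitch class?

No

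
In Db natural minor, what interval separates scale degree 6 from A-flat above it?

Scale degree 6 of Db natural minor is Bbb.
Bbb up to Ab: letters B→A make it a seventh; 11 semitones makes it major.

major seventh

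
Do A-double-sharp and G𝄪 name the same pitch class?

No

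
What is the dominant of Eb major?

Bb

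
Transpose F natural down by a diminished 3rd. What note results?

F down a major third is Db, so the target letter is D.
From F, a diminished third is 2 semitones down: D#.

D#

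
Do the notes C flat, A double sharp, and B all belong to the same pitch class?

Yes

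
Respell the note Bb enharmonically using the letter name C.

Plain C sits 2 semitones above Bb, so on the letter C the same pitch needs a double flat: Cbb.

Cbb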